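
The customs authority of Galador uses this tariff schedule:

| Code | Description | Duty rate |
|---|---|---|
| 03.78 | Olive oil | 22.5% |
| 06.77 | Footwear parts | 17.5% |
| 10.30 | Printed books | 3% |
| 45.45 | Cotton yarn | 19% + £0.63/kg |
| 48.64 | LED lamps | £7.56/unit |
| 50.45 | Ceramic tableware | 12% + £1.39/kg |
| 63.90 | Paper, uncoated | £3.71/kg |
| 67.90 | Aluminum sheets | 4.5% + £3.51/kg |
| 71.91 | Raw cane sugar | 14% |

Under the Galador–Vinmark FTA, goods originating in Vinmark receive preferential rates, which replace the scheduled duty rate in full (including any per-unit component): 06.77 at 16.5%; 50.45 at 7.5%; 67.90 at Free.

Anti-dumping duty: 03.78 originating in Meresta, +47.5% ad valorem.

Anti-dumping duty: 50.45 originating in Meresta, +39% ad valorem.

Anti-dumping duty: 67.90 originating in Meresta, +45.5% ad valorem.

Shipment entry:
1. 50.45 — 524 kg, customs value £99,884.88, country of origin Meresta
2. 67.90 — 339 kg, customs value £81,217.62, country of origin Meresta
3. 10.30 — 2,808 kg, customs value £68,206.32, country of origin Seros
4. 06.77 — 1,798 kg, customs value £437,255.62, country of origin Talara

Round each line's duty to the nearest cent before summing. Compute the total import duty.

£172,034.27

Line 1 (50.45, Meresta, 524 kg, £99,884.88):
Base rate for 50.45 is 12% + £1.39/kg.
50.45 has an FTA preferential rate, but origin Meresta is not Vinmark; base rate stands.
Additional duty on 50.45 from Meresta: +39%. Applied ad valorem rate: 12% + 39% = 51%.
Duty = £99,884.88 × 51% + 524 × £1.39 = £51,669.65.
Line 2 (67.90, Meresta, 339 kg, £81,217.62):
Base rate for 67.90 is 4.5% + £3.51/kg.
67.90 has an FTA preferential rate, but origin Meresta is not Vinmark; base rate stands.
Additional duty on 67.90 from Meresta: +45.5%. Applied ad valorem rate: 4.5% + 45.5% = 50%.
Duty = £81,217.62 × 50% + 339 × £3.51 = £41,798.70.
Line 3 (10.30, Seros, 2,808 kg, £68,206.32):
Base rate for 10.30 is 3%.
Duty = £68,206.32 × 3% = £2,046.19.
Line 4 (06.77, Talara, 1,798 kg, £437,255.62):
Base rate for 06.77 is 17.5%.
06.77 has an FTA preferential rate, but origin Talara is not Vinmark; base rate stands.
Duty = £437,255.62 × 17.5% = £76,519.73.
Total = £51,669.65 + £41,798.70 + £2,046.19 + £76,519.73 = £172,034.27.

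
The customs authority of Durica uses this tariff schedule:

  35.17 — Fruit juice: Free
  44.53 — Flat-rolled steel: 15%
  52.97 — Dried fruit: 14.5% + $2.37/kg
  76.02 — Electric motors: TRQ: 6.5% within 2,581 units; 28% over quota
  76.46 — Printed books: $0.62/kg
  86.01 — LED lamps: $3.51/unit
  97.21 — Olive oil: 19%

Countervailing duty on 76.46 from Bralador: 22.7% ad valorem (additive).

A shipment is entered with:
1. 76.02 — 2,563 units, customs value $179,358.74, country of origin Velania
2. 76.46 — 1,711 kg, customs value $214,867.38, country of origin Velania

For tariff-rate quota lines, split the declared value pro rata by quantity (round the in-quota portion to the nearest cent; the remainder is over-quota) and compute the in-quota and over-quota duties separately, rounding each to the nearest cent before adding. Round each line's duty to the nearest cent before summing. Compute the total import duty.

Line 1 (76.02, Velania, 2,563 units, $179,358.74):
Code 76.02 is under a tariff-rate quota (threshold 2,581 units). Quantity 2,563 units is within the quota, so the in-quota rate 6.5% applies to the full value.
Duty = $179,358.74 × 6.5% = $11,658.32.
Line 2 (76.46, Velania, 1,711 kg, $214,867.38):
Base rate for 76.46 is $0.62/kg.
The additional-duty order on 76.46 targets Bralador, not Velania; it does not apply.
Duty = 1,711 × $0.62 = $1,060.82.
Total = $11,658.32 + $1,060.82 = $12,719.14.

$12,719.14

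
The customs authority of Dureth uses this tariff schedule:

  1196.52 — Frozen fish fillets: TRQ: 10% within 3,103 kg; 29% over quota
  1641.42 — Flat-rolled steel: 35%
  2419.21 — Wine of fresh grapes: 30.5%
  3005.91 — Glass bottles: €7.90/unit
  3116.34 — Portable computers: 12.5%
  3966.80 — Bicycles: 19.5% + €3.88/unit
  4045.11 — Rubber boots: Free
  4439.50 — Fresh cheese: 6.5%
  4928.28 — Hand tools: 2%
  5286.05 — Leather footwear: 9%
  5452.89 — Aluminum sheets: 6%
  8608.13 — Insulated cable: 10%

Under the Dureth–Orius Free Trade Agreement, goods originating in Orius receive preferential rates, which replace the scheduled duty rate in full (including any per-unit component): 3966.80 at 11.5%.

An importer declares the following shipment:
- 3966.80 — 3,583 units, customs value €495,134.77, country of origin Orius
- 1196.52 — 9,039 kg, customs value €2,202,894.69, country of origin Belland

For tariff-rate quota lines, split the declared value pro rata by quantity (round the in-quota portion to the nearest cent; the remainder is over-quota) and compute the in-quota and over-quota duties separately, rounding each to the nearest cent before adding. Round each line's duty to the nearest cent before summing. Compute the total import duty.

€552,095.85

Line 1 (3966.80, Orius, 3,583 units, €495,134.77):
Base rate for 3966.80 is 19.5% + €3.88/unit.
Origin Orius qualifies under the Dureth–Orius agreement and 3966.80 is covered: preferential rate 11.5% applies instead.
Duty = €495,134.77 × 11.5% = €56,940.50.
Line 2 (1196.52, Belland, 9,039 kg, €2,202,894.69):
Code 1196.52 is under a tariff-rate quota (threshold 3,103 kg). In-quota: 3,103 kg at 10%; over-quota: 5,936 kg at 29%.
Pro-rata value split: in-quota = €2,202,894.69 × 3,103/9,039 = €756,232.13; over-quota = €2,202,894.69 − €756,232.13 = €1,446,662.56.
In-quota duty = €756,232.13 × 10% = €75,623.21. Over-quota duty = €1,446,662.56 × 29% = €419,532.14.
Line duty = €75,623.21 + €419,532.14 = €495,155.35.
Total = €56,940.50 + €495,155.35 = €552,095.85.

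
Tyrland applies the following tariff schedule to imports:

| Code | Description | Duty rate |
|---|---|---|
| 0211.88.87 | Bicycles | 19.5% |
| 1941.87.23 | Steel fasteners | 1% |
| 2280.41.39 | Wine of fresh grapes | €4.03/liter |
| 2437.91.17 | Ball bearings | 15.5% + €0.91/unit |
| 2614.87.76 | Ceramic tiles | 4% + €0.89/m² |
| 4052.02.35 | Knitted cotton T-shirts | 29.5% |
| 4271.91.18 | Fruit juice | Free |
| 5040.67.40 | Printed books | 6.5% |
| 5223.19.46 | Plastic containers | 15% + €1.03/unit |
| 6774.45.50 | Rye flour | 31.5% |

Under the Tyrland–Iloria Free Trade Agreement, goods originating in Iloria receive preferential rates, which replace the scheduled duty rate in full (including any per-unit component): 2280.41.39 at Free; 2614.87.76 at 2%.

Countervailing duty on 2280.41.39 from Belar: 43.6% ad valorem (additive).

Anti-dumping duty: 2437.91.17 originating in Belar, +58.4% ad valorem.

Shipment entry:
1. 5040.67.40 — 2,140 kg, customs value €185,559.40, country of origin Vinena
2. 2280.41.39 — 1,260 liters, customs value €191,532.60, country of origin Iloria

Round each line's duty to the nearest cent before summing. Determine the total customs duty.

€12,061.36

Line 1 (5040.67.40, Vinena, 2,140 kg, €185,559.40):
Base rate for 5040.67.40 is 6.5%.
Duty = €185,559.40 × 6.5% = €12,061.36.
Line 2 (2280.41.39, Iloria, 1,260 liters, €191,532.60):
Base rate for 2280.41.39 is €4.03/liter.
Origin Iloria qualifies under the Tyrland–Iloria agreement and 2280.41.39 is covered: preferential rate Free applies instead.
The additional-duty order on 2280.41.39 targets Belar, not Iloria; it does not apply.
Duty = €191,532.60 × 0% = €0.00.
Total = €12,061.36 + €0.00 = €12,061.36.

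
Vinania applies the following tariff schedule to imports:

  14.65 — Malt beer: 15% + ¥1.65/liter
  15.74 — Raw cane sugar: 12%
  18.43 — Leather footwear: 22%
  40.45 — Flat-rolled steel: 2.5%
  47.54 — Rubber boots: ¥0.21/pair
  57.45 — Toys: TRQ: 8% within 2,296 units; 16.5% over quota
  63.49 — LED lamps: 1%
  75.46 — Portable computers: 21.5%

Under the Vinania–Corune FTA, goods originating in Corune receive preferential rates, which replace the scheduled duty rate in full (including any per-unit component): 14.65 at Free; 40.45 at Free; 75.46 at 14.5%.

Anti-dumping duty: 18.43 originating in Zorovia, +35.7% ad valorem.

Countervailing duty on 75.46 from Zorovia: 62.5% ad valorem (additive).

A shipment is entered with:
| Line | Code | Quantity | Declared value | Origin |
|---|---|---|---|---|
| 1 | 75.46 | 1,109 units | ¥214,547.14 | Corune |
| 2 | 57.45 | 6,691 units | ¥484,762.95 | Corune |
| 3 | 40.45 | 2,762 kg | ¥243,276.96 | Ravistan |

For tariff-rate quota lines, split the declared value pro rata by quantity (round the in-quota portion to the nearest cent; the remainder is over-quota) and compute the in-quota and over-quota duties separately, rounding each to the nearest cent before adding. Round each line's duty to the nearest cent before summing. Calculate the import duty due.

¥103,037.81

Line 1 (75.46, Corune, 1,109 units, ¥214,547.14):
Base rate for 75.46 is 21.5%.
Origin Corune qualifies under the Vinania–Corune agreement and 75.46 is covered: preferential rate 14.5% applies instead.
The additional-duty order on 75.46 targets Zorovia, not Corune; it does not apply.
Duty = ¥214,547.14 × 14.5% = ¥31,109.34.
Line 2 (57.45, Corune, 6,691 units, ¥484,762.95):
Code 57.45 is under a tariff-rate quota (threshold 2,296 units). In-quota: 2,296 units at 8%; over-quota: 4,395 units at 16.5%.
Pro-rata value split: in-quota = ¥484,762.95 × 2,296/6,691 = ¥166,345.20; over-quota = ¥484,762.95 − ¥166,345.20 = ¥318,417.75.
In-quota duty = ¥166,345.20 × 8% = ¥13,307.62. Over-quota duty = ¥318,417.75 × 16.5% = ¥52,538.93.
Line duty = ¥13,307.62 + ¥52,538.93 = ¥65,846.55.
Line 3 (40.45, Ravistan, 2,762 kg, ¥243,276.96):
Base rate for 40.45 is 2.5%.
40.45 has an FTA preferential rate, but origin Ravistan is not Corune; base rate stands.
Duty = ¥243,276.96 × 2.5% = ¥6,081.92.
Total = ¥31,109.34 + ¥65,846.55 + ¥6,081.92 = ¥103,037.81.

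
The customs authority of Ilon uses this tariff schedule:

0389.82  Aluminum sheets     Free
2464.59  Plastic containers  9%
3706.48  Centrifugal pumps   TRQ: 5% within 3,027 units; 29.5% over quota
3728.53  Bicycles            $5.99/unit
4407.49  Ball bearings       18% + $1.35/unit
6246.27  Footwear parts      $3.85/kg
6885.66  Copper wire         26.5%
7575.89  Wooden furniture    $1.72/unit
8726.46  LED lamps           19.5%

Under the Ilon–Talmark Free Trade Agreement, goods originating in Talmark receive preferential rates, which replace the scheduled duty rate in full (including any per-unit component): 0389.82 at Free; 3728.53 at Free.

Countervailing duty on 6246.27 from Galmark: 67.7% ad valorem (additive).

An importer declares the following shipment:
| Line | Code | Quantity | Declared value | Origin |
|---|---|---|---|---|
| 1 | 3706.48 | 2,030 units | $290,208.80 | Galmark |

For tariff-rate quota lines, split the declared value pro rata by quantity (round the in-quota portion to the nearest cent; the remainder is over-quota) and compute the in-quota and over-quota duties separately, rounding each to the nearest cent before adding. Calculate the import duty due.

Line 1 (3706.48, Galmark, 2,030 units, $290,208.80):
Code 3706.48 is under a tariff-rate quota (threshold 3,027 units). Quantity 2,030 units is within the quota, so the in-quota rate 5% applies to the full value.
Duty = $290,208.80 × 5% = $14,510.44.

$14,510.44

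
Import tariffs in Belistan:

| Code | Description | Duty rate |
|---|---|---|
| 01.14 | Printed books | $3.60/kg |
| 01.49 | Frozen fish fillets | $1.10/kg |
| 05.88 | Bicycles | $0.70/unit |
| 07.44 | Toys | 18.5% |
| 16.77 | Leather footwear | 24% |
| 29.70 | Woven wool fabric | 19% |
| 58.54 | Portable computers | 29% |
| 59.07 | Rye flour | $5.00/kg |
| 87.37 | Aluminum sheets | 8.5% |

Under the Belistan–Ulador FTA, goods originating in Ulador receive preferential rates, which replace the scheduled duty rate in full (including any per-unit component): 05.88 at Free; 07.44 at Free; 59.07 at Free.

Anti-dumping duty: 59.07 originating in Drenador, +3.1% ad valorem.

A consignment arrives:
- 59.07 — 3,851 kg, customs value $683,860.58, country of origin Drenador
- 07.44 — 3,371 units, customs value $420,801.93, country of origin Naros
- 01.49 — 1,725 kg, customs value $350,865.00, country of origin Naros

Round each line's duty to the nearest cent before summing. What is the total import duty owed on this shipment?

Line 1 (59.07, Drenador, 3,851 kg, $683,860.58):
Base rate for 59.07 is $5.00/kg.
59.07 has an FTA preferential rate, but origin Drenador is not Ulador; base rate stands.
Additional duty on 59.07 from Drenador: +3.1% ad valorem. Applied ad valorem rate = 3.1%.
Duty = $683,860.58 × 3.1% + 3,851 × $5.00 = $40,454.68.
Line 2 (07.44, Naros, 3,371 units, $420,801.93):
Base rate for 07.44 is 18.5%.
07.44 has an FTA preferential rate, but origin Naros is not Ulador; base rate stands.
Duty = $420,801.93 × 18.5% = $77,848.36.
Line 3 (01.49, Naros, 1,725 kg, $350,865.00):
Base rate for 01.49 is $1.10/kg.
Duty = 1,725 × $1.10 = $1,897.50.
Total = $40,454.68 + $77,848.36 + $1,897.50 = $120,200.54.

$120,200.54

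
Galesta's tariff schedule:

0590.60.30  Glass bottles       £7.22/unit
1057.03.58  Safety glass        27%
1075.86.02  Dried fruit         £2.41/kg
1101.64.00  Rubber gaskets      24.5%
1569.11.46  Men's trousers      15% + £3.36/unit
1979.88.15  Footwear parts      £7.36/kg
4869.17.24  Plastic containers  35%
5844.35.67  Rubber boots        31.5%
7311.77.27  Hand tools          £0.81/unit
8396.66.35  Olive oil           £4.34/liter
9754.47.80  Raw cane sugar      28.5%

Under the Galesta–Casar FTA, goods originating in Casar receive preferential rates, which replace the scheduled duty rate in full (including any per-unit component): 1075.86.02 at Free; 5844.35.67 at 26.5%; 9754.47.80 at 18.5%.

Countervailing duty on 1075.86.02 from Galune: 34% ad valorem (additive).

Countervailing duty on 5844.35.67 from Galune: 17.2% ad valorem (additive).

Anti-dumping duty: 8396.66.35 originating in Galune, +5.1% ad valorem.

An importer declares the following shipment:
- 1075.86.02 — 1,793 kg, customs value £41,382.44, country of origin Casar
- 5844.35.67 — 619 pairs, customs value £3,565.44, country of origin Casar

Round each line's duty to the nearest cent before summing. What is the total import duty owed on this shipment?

Line 1 (1075.86.02, Casar, 1,793 kg, £41,382.44):
Base rate for 1075.86.02 is £2.41/kg.
Origin Casar qualifies under the Galesta–Casar agreement and 1075.86.02 is covered: preferential rate Free applies instead.
The additional-duty order on 1075.86.02 targets Galune, not Casar; it does not apply.
Duty = £41,382.44 × 0% = £0.00.
Line 2 (5844.35.67, Casar, 619 pairs, £3,565.44):
Base rate for 5844.35.67 is 31.5%.
Origin Casar qualifies under the Galesta–Casar agreement and 5844.35.67 is covered: preferential rate 26.5% applies instead.
The additional-duty order on 5844.35.67 targets Galune, not Casar; it does not apply.
Duty = £3,565.44 × 26.5% = £944.84.
Total = £0.00 + £944.84 = £944.84.

£944.84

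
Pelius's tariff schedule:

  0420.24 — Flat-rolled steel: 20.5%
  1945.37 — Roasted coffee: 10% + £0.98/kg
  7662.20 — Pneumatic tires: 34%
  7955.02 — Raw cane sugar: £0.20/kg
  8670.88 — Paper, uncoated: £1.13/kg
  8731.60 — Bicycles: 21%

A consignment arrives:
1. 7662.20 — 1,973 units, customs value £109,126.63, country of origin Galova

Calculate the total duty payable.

Line 1 (7662.20, Galova, 1,973 units, £109,126.63):
Base rate for 7662.20 is 34%.
Duty = £109,126.63 × 34% = £37,103.05.

£37,103.05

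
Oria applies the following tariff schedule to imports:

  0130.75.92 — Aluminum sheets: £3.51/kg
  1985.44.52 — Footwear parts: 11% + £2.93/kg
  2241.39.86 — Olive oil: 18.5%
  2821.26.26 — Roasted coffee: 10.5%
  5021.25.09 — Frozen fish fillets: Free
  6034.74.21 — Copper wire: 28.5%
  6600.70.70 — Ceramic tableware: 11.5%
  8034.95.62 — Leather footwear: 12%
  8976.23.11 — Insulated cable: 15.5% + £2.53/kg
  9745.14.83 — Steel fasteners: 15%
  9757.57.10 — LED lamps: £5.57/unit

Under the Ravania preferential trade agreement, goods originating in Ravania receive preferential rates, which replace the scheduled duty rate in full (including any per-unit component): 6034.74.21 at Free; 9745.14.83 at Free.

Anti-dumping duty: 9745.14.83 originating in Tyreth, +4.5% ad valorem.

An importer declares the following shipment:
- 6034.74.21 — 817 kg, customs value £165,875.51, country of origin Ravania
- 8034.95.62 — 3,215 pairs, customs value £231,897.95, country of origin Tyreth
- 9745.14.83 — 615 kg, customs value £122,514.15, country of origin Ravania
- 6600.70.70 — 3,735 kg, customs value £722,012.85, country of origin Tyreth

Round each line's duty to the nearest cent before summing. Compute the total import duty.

£110,859.23

Line 1 (6034.74.21, Ravania, 817 kg, £165,875.51):
Base rate for 6034.74.21 is 28.5%.
Origin Ravania qualifies under the Oria–Ravania agreement and 6034.74.21 is covered: preferential rate Free applies instead.
Duty = £165,875.51 × 0% = £0.00.
Line 2 (8034.95.62, Tyreth, 3,215 pairs, £231,897.95):
Base rate for 8034.95.62 is 12%.
Duty = £231,897.95 × 12% = £27,827.75.
Line 3 (9745.14.83, Ravania, 615 kg, £122,514.15):
Base rate for 9745.14.83 is 15%.
Origin Ravania qualifies under the Oria–Ravania agreement and 9745.14.83 is covered: preferential rate Free applies instead.
The additional-duty order on 9745.14.83 targets Tyreth, not Ravania; it does not apply.
Duty = £122,514.15 × 0% = £0.00.
Line 4 (6600.70.70, Tyreth, 3,735 kg, £722,012.85):
Base rate for 6600.70.70 is 11.5%.
Duty = £722,012.85 × 11.5% = £83,031.48.
Total = £0.00 + £27,827.75 + £0.00 + £83,031.48 = £110,859.23.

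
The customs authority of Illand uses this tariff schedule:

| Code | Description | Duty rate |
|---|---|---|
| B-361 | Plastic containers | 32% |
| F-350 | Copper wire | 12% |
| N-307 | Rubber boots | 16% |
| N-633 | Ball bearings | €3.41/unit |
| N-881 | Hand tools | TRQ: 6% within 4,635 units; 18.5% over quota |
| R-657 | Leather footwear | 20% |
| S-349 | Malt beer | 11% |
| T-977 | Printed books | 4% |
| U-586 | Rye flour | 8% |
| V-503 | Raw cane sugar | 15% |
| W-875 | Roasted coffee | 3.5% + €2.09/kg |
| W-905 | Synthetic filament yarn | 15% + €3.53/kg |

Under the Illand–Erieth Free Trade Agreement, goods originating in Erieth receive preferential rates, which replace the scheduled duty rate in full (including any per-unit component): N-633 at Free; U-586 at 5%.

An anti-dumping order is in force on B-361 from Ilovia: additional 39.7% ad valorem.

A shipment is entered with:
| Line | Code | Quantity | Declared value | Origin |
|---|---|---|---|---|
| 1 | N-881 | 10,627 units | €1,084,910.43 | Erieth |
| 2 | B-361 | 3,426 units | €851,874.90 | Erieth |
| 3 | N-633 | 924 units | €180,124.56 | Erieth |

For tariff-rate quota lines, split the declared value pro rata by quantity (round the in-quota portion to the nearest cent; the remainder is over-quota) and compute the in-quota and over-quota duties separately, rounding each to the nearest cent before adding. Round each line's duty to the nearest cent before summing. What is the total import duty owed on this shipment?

Line 1 (N-881, Erieth, 10,627 units, €1,084,910.43):
Code N-881 is under a tariff-rate quota (threshold 4,635 units). In-quota: 4,635 units at 6%; over-quota: 5,992 units at 18.5%.
Pro-rata value split: in-quota = €1,084,910.43 × 4,635/10,627 = €473,187.15; over-quota = €1,084,910.43 − €473,187.15 = €611,723.28.
In-quota duty = €473,187.15 × 6% = €28,391.23. Over-quota duty = €611,723.28 × 18.5% = €113,168.81.
Line duty = €28,391.23 + €113,168.81 = €141,560.04.
Line 2 (B-361, Erieth, 3,426 units, €851,874.90):
Base rate for B-361 is 32%.
Origin Erieth is the FTA partner but B-361 is not on the preference list; base rate stands.
The additional-duty order on B-361 targets Ilovia, not Erieth; it does not apply.
Duty = €851,874.90 × 32% = €272,599.97.
Line 3 (N-633, Erieth, 924 units, €180,124.56):
Base rate for N-633 is €3.41/unit.
Origin Erieth qualifies under the Illand–Erieth agreement and N-633 is covered: preferential rate Free applies instead.
Duty = €180,124.56 × 0% = €0.00.
Total = €141,560.04 + €272,599.97 + €0.00 = €414,160.01.

€414,160.01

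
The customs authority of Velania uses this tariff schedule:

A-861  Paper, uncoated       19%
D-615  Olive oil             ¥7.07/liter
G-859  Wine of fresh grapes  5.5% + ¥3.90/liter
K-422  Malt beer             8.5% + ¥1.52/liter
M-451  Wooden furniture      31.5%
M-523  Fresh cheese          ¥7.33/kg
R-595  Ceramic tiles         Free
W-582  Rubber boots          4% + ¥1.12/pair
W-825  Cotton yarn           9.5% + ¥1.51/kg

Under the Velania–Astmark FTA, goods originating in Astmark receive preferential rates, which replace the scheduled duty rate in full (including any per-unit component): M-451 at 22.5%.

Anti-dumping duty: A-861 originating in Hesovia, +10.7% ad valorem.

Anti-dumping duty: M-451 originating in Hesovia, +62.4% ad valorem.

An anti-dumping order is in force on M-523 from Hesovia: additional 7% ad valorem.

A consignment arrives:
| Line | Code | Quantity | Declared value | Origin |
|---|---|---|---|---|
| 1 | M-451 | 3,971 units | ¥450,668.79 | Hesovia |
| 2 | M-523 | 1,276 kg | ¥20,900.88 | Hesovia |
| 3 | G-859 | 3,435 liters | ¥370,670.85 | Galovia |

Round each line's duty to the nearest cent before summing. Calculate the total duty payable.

Line 1 (M-451, Hesovia, 3,971 units, ¥450,668.79):
Base rate for M-451 is 31.5%.
M-451 has an FTA preferential rate, but origin Hesovia is not Astmark; base rate stands.
Additional duty on M-451 from Hesovia: +62.4%. Applied ad valorem rate: 31.5% + 62.4% = 93.9%.
Duty = ¥450,668.79 × 93.9% = ¥423,177.99.
Line 2 (M-523, Hesovia, 1,276 kg, ¥20,900.88):
Base rate for M-523 is ¥7.33/kg.
Additional duty on M-523 from Hesovia: +7% ad valorem. Applied ad valorem rate = 7%.
Duty = ¥20,900.88 × 7% + 1,276 × ¥7.33 = ¥10,816.14.
Line 3 (G-859, Galovia, 3,435 liters, ¥370,670.85):
Base rate for G-859 is 5.5% + ¥3.90/liter.
Duty = ¥370,670.85 × 5.5% + 3,435 × ¥3.90 = ¥33,783.40.
Total = ¥423,177.99 + ¥10,816.14 + ¥33,783.40 = ¥467,777.53.

¥467,777.53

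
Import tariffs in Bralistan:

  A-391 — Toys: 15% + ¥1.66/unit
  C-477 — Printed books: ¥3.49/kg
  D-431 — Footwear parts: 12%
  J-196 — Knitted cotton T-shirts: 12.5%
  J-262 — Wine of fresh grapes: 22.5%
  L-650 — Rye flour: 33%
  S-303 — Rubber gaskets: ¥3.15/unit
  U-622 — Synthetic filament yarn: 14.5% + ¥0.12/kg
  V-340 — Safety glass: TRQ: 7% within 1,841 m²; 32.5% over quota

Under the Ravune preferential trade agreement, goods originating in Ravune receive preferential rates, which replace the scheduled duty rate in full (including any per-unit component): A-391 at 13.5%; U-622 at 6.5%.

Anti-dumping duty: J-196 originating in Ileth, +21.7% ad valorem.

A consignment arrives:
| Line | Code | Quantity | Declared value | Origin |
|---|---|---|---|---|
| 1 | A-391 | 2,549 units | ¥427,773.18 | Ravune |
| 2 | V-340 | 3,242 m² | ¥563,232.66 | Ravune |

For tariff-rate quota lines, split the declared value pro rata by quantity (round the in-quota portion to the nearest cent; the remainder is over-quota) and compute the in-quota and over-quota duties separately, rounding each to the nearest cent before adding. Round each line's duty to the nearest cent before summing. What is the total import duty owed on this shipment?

Line 1 (A-391, Ravune, 2,549 units, ¥427,773.18):
Base rate for A-391 is 15% + ¥1.66/unit.
Origin Ravune qualifies under the Bralistan–Ravune agreement and A-391 is covered: preferential rate 13.5% applies instead.
Duty = ¥427,773.18 × 13.5% = ¥57,749.38.
Line 2 (V-340, Ravune, 3,242 m², ¥563,232.66):
Code V-340 is under a tariff-rate quota (threshold 1,841 m²). In-quota: 1,841 m² at 7%; over-quota: 1,401 m² at 32.5%.
Pro-rata value split: in-quota = ¥563,232.66 × 1,841/3,242 = ¥319,836.93; over-quota = ¥563,232.66 − ¥319,836.93 = ¥243,395.73.
In-quota duty = ¥319,836.93 × 7% = ¥22,388.59. Over-quota duty = ¥243,395.73 × 32.5% = ¥79,103.61.
Line duty = ¥22,388.59 + ¥79,103.61 = ¥101,492.20.
Total = ¥57,749.38 + ¥101,492.20 = ¥159,241.58.

¥159,241.58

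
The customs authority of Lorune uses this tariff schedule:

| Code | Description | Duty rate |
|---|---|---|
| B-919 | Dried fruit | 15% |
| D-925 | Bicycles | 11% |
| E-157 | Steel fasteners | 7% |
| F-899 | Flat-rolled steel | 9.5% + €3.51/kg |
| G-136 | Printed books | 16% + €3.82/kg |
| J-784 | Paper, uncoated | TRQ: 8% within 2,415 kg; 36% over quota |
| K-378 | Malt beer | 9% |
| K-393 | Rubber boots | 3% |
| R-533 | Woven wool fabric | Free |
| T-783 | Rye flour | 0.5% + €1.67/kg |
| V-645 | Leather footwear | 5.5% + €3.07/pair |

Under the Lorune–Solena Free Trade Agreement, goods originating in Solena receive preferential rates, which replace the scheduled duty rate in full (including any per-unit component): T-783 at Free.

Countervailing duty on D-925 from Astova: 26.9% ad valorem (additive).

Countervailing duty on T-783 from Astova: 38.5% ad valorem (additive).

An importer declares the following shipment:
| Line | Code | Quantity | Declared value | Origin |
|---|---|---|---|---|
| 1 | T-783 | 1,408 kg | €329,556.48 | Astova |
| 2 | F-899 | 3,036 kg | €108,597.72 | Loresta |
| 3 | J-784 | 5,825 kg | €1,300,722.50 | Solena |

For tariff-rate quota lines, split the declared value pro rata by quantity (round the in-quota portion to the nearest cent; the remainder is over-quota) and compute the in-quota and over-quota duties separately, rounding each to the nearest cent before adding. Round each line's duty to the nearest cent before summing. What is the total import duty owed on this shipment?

Line 1 (T-783, Astova, 1,408 kg, €329,556.48):
Base rate for T-783 is 0.5% + €1.67/kg.
T-783 has an FTA preferential rate, but origin Astova is not Solena; base rate stands.
Additional duty on T-783 from Astova: +38.5%. Applied ad valorem rate: 0.5% + 38.5% = 39%.
Duty = €329,556.48 × 39% + 1,408 × €1.67 = €130,878.39.
Line 2 (F-899, Loresta, 3,036 kg, €108,597.72):
Base rate for F-899 is 9.5% + €3.51/kg.
Duty = €108,597.72 × 9.5% + 3,036 × €3.51 = €20,973.14.
Line 3 (J-784, Solena, 5,825 kg, €1,300,722.50):
Code J-784 is under a tariff-rate quota (threshold 2,415 kg). In-quota: 2,415 kg at 8%; over-quota: 3,410 kg at 36%.
Pro-rata value split: in-quota = €1,300,722.50 × 2,415/5,825 = €539,269.50; over-quota = €1,300,722.50 − €539,269.50 = €761,453.00.
In-quota duty = €539,269.50 × 8% = €43,141.56. Over-quota duty = €761,453.00 × 36% = €274,123.08.
Line duty = €43,141.56 + €274,123.08 = €317,264.64.
Total = €130,878.39 + €20,973.14 + €317,264.64 = €469,116.17.

€469,116.17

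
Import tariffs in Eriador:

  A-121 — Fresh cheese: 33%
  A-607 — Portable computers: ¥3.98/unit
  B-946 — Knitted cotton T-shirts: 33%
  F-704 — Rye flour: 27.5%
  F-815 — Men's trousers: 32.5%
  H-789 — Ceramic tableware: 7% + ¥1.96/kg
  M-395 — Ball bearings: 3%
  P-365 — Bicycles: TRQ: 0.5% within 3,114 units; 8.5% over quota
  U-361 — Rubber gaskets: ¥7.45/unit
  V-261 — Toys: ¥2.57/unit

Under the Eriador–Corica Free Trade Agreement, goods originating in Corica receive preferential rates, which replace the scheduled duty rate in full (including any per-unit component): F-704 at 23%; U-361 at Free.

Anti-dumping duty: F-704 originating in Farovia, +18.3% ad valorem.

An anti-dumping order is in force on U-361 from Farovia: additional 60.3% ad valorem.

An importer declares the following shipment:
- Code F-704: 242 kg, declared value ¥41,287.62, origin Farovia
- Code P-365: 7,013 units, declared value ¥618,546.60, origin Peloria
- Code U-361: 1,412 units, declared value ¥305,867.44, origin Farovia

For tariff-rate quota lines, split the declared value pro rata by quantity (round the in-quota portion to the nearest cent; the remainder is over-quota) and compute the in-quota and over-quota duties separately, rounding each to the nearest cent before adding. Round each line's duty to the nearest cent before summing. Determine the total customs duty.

¥244,471.27

Line 1 (F-704, Farovia, 242 kg, ¥41,287.62):
Base rate for F-704 is 27.5%.
F-704 has an FTA preferential rate, but origin Farovia is not Corica; base rate stands.
Additional duty on F-704 from Farovia: +18.3%. Applied ad valorem rate: 27.5% + 18.3% = 45.8%.
Duty = ¥41,287.62 × 45.8% = ¥18,909.73.
Line 2 (P-365, Peloria, 7,013 units, ¥618,546.60):
Code P-365 is under a tariff-rate quota (threshold 3,114 units). In-quota: 3,114 units at 0.5%; over-quota: 3,899 units at 8.5%.
Pro-rata value split: in-quota = ¥618,546.60 × 3,114/7,013 = ¥274,654.80; over-quota = ¥618,546.60 − ¥274,654.80 = ¥343,891.80.
In-quota duty = ¥274,654.80 × 0.5% = ¥1,373.27. Over-quota duty = ¥343,891.80 × 8.5% = ¥29,230.80.
Line duty = ¥1,373.27 + ¥29,230.80 = ¥30,604.07.
Line 3 (U-361, Farovia, 1,412 units, ¥305,867.44):
Base rate for U-361 is ¥7.45/unit.
U-361 has an FTA preferential rate, but origin Farovia is not Corica; base rate stands.
Additional duty on U-361 from Farovia: +60.3% ad valorem. Applied ad valorem rate = 60.3%.
Duty = ¥305,867.44 × 60.3% + 1,412 × ¥7.45 = ¥194,957.47.
Total = ¥18,909.73 + ¥30,604.07 + ¥194,957.47 = ¥244,471.27.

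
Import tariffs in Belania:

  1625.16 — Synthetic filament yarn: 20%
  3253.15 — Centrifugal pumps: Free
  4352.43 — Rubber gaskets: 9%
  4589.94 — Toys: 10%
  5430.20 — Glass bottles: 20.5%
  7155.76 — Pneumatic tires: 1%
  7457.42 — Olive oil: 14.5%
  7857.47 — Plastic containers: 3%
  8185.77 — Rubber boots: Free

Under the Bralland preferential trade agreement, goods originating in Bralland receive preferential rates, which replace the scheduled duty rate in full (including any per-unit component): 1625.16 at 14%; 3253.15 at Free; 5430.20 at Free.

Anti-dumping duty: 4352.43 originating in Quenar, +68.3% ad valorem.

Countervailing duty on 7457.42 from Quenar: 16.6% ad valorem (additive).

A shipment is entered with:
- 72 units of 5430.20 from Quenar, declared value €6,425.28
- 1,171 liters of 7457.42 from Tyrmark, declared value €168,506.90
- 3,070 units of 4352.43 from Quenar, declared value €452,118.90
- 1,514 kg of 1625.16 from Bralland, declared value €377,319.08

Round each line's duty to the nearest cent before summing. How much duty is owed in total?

€428,063.26

Line 1 (5430.20, Quenar, 72 units, €6,425.28):
Base rate for 5430.20 is 20.5%.
5430.20 has an FTA preferential rate, but origin Quenar is not Bralland; base rate stands.
Duty = €6,425.28 × 20.5% = €1,317.18.
Line 2 (7457.42, Tyrmark, 1,171 liters, €168,506.90):
Base rate for 7457.42 is 14.5%.
The additional-duty order on 7457.42 targets Quenar, not Tyrmark; it does not apply.
Duty = €168,506.90 × 14.5% = €24,433.50.
Line 3 (4352.43, Quenar, 3,070 units, €452,118.90):
Base rate for 4352.43 is 9%.
Additional duty on 4352.43 from Quenar: +68.3%. Applied ad valorem rate: 9% + 68.3% = 77.3%.
Duty = €452,118.90 × 77.3% = €349,487.91.
Line 4 (1625.16, Bralland, 1,514 kg, €377,319.08):
Base rate for 1625.16 is 20%.
Origin Bralland qualifies under the Belania–Bralland agreement and 1625.16 is covered: preferential rate 14% applies instead.
Duty = €377,319.08 × 14% = €52,824.67.
Total = €1,317.18 + €24,433.50 + €349,487.91 + €52,824.67 = €428,063.26.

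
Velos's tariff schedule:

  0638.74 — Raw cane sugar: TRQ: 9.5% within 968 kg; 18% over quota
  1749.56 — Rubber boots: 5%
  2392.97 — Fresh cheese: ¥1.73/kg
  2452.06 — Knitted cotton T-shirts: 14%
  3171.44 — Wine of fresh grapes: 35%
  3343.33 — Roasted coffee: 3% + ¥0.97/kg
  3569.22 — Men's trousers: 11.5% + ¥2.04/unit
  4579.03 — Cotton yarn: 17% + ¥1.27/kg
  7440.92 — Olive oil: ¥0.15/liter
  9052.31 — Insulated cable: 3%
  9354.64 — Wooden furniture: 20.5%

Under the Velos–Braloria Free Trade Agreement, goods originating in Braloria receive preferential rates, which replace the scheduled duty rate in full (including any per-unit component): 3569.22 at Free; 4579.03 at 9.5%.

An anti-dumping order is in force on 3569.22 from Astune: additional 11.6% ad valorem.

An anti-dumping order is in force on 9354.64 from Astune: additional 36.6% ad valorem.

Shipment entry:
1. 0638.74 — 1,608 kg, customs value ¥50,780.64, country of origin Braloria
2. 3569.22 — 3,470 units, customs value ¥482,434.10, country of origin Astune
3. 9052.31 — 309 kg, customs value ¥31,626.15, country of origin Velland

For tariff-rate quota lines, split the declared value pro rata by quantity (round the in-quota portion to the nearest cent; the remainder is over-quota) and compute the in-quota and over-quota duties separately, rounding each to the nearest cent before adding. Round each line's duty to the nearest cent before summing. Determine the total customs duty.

¥126,011.98

Line 1 (0638.74, Braloria, 1,608 kg, ¥50,780.64):
Code 0638.74 is under a tariff-rate quota (threshold 968 kg). In-quota: 968 kg at 9.5%; over-quota: 640 kg at 18%.
Pro-rata value split: in-quota = ¥50,780.64 × 968/1,608 = ¥30,569.44; over-quota = ¥50,780.64 − ¥30,569.44 = ¥20,211.20.
In-quota duty = ¥30,569.44 × 9.5% = ¥2,904.10. Over-quota duty = ¥20,211.20 × 18% = ¥3,638.02.
Line duty = ¥2,904.10 + ¥3,638.02 = ¥6,542.12.
Line 2 (3569.22, Astune, 3,470 units, ¥482,434.10):
Base rate for 3569.22 is 11.5% + ¥2.04/unit.
3569.22 has an FTA preferential rate, but origin Astune is not Braloria; base rate stands.
Additional duty on 3569.22 from Astune: +11.6%. Applied ad valorem rate: 11.5% + 11.6% = 23.1%.
Duty = ¥482,434.10 × 23.1% + 3,470 × ¥2.04 = ¥118,521.08.
Line 3 (9052.31, Velland, 309 kg, ¥31,626.15):
Base rate for 9052.31 is 3%.
Duty = ¥31,626.15 × 3% = ¥948.78.
Total = ¥6,542.12 + ¥118,521.08 + ¥948.78 = ¥126,011.98.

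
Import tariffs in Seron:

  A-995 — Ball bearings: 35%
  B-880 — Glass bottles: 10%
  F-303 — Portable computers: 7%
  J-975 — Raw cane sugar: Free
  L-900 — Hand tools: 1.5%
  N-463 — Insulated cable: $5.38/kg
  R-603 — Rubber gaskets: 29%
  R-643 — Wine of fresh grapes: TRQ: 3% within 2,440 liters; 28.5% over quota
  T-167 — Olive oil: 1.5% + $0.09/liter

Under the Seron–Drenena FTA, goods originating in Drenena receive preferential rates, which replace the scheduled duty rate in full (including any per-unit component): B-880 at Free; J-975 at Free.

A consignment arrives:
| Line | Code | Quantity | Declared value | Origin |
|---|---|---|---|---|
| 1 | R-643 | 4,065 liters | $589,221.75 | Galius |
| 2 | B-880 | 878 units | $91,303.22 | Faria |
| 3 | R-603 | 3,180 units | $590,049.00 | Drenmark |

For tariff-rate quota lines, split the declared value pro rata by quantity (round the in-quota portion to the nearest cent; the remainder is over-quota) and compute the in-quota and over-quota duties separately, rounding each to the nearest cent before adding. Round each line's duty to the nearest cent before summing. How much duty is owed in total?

$257,984.84

Line 1 (R-643, Galius, 4,065 liters, $589,221.75):
Code R-643 is under a tariff-rate quota (threshold 2,440 liters). In-quota: 2,440 liters at 3%; over-quota: 1,625 liters at 28.5%.
Pro-rata value split: in-quota = $589,221.75 × 2,440/4,065 = $353,678.00; over-quota = $589,221.75 − $353,678.00 = $235,543.75.
In-quota duty = $353,678.00 × 3% = $10,610.34. Over-quota duty = $235,543.75 × 28.5% = $67,129.97.
Line duty = $10,610.34 + $67,129.97 = $77,740.31.
Line 2 (B-880, Faria, 878 units, $91,303.22):
Base rate for B-880 is 10%.
B-880 has an FTA preferential rate, but origin Faria is not Drenena; base rate stands.
Duty = $91,303.22 × 10% = $9,130.32.
Line 3 (R-603, Drenmark, 3,180 units, $590,049.00):
Base rate for R-603 is 29%.
Duty = $590,049.00 × 29% = $171,114.21.
Total = $77,740.31 + $9,130.32 + $171,114.21 = $257,984.84.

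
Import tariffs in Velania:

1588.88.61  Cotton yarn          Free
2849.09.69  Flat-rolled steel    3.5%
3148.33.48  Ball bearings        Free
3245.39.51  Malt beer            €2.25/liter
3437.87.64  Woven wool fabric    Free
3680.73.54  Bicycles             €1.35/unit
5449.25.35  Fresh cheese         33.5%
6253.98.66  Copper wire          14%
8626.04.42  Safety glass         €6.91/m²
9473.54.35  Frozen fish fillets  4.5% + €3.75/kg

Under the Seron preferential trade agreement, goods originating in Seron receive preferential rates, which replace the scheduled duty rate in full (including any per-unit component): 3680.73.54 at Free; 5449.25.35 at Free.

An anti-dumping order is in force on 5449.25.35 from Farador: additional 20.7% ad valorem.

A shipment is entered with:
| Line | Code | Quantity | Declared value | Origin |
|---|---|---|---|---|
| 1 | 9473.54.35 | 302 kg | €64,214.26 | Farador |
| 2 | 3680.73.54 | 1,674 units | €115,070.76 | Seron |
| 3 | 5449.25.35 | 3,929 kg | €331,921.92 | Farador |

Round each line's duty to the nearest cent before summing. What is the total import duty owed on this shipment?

€183,923.82

Line 1 (9473.54.35, Farador, 302 kg, €64,214.26):
Base rate for 9473.54.35 is 4.5% + €3.75/kg.
Duty = €64,214.26 × 4.5% + 302 × €3.75 = €4,022.14.
Line 2 (3680.73.54, Seron, 1,674 units, €115,070.76):
Base rate for 3680.73.54 is €1.35/unit.
Origin Seron qualifies under the Velania–Seron agreement and 3680.73.54 is covered: preferential rate Free applies instead.
Duty = €115,070.76 × 0% = €0.00.
Line 3 (5449.25.35, Farador, 3,929 kg, €331,921.92):
Base rate for 5449.25.35 is 33.5%.
5449.25.35 has an FTA preferential rate, but origin Farador is not Seron; base rate stands.
Additional duty on 5449.25.35 from Farador: +20.7%. Applied ad valorem rate: 33.5% + 20.7% = 54.2%.
Duty = €331,921.92 × 54.2% = €179,901.68.
Total = €4,022.14 + €0.00 + €179,901.68 = €183,923.82.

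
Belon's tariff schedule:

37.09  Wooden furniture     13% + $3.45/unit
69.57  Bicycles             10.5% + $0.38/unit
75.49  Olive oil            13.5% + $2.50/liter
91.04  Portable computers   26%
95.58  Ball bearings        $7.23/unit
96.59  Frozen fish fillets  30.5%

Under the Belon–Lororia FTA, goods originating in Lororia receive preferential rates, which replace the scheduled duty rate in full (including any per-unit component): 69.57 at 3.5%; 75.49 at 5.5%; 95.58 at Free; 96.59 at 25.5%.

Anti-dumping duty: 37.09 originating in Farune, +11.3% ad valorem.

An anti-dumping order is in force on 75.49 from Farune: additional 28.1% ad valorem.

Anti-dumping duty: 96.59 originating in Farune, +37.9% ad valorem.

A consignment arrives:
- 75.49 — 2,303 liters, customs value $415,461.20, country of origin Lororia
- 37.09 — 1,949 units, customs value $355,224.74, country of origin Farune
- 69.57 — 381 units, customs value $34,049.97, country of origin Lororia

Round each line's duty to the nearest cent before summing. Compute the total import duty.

Line 1 (75.49, Lororia, 2,303 liters, $415,461.20):
Base rate for 75.49 is 13.5% + $2.50/liter.
Origin Lororia qualifies under the Belon–Lororia agreement and 75.49 is covered: preferential rate 5.5% applies instead.
The additional-duty order on 75.49 targets Farune, not Lororia; it does not apply.
Duty = $415,461.20 × 5.5% = $22,850.37.
Line 2 (37.09, Farune, 1,949 units, $355,224.74):
Base rate for 37.09 is 13% + $3.45/unit.
Additional duty on 37.09 from Farune: +11.3%. Applied ad valorem rate: 13% + 11.3% = 24.3%.
Duty = $355,224.74 × 24.3% + 1,949 × $3.45 = $93,043.66.
Line 3 (69.57, Lororia, 381 units, $34,049.97):
Base rate for 69.57 is 10.5% + $0.38/unit.
Origin Lororia qualifies under the Belon–Lororia agreement and 69.57 is covered: preferential rate 3.5% applies instead.
Duty = $34,049.97 × 3.5% = $1,191.75.
Total = $22,850.37 + $93,043.66 + $1,191.75 = $117,085.78.

$117,085.78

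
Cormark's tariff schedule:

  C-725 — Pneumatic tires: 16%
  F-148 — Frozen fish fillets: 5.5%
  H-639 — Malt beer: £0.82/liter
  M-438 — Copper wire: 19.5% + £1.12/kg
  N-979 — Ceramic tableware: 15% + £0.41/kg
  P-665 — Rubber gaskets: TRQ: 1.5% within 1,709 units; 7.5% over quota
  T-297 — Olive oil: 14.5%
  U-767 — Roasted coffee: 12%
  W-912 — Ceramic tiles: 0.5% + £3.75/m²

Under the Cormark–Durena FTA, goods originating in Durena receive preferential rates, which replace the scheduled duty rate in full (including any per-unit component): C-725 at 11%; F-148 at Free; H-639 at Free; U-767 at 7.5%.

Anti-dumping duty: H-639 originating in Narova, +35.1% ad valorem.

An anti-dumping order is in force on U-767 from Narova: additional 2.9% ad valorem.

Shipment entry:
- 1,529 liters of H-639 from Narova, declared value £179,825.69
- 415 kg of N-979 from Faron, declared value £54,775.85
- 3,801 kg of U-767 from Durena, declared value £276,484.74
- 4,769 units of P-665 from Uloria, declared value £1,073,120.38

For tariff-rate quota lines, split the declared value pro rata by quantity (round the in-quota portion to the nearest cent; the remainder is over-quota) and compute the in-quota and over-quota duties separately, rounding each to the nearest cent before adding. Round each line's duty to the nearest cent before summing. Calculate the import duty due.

£150,905.97

Line 1 (H-639, Narova, 1,529 liters, £179,825.69):
Base rate for H-639 is £0.82/liter.
H-639 has an FTA preferential rate, but origin Narova is not Durena; base rate stands.
Additional duty on H-639 from Narova: +35.1% ad valorem. Applied ad valorem rate = 35.1%.
Duty = £179,825.69 × 35.1% + 1,529 × £0.82 = £64,372.60.
Line 2 (N-979, Faron, 415 kg, £54,775.85):
Base rate for N-979 is 15% + £0.41/kg.
Duty = £54,775.85 × 15% + 415 × £0.41 = £8,386.53.
Line 3 (U-767, Durena, 3,801 kg, £276,484.74):
Base rate for U-767 is 12%.
Origin Durena qualifies under the Cormark–Durena agreement and U-767 is covered: preferential rate 7.5% applies instead.
The additional-duty order on U-767 targets Narova, not Durena; it does not apply.
Duty = £276,484.74 × 7.5% = £20,736.36.
Line 4 (P-665, Uloria, 4,769 units, £1,073,120.38):
Code P-665 is under a tariff-rate quota (threshold 1,709 units). In-quota: 1,709 units at 1.5%; over-quota: 3,060 units at 7.5%.
Pro-rata value split: in-quota = £1,073,120.38 × 1,709/4,769 = £384,559.18; over-quota = £1,073,120.38 − £384,559.18 = £688,561.20.
In-quota duty = £384,559.18 × 1.5% = £5,768.39. Over-quota duty = £688,561.20 × 7.5% = £51,642.09.
Line duty = £5,768.39 + £51,642.09 = £57,410.48.
Total = £64,372.60 + £8,386.53 + £20,736.36 + £57,410.48 = £150,905.97.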